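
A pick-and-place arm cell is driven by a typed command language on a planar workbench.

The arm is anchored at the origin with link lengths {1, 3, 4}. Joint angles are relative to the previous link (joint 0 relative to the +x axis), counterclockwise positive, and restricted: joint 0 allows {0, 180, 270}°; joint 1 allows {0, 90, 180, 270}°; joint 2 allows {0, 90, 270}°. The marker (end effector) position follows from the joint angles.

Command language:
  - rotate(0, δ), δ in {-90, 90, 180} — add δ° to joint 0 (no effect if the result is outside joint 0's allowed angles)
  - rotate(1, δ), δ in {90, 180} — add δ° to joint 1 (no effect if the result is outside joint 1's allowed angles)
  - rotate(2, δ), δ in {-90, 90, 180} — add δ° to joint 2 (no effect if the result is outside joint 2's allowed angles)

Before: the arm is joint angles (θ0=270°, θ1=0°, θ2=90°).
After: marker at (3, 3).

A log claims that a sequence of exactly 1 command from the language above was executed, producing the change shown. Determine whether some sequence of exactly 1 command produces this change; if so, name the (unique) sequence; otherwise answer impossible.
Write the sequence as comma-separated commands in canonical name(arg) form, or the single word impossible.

t0: joint angles (θ0=270°, θ1=0°, θ2=90°)
[1] after rotate(1, 90): joint angles (θ0=270°, θ1=90°, θ2=90°)
all 8 alternatives checked — unique.

rotate(1, 90)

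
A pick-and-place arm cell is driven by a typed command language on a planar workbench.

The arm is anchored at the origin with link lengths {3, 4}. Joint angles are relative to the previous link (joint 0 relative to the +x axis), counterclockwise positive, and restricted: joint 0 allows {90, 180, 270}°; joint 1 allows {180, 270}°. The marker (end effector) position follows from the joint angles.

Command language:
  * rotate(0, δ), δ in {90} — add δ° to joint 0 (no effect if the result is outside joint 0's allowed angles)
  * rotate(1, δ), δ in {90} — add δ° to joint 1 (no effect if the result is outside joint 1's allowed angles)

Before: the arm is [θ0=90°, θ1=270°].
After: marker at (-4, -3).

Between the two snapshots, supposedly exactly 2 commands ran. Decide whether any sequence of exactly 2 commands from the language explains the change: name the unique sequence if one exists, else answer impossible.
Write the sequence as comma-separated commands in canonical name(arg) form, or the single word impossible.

rotate(0, 90), rotate(0, 90)

initial: [θ0=90°, θ1=270°]
[1] after rotate(0, 90): [θ0=180°, θ1=270°]
[2] after rotate(0, 90): [θ0=270°, θ1=270°]
no rival 2-sequence matches.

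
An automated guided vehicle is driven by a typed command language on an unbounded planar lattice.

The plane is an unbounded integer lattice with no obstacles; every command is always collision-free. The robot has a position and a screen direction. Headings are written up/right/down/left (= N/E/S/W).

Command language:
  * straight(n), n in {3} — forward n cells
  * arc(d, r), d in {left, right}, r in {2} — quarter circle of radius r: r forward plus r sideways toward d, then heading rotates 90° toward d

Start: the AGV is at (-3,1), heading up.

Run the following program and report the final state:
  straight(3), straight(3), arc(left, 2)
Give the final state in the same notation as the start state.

at (-5,9), heading left

initial: at (-3,1), heading up
[1] after straight(3): at (-3,4), heading up
[2] after straight(3): at (-3,7), heading up
[3] after arc(left, 2): at (-5,9), heading left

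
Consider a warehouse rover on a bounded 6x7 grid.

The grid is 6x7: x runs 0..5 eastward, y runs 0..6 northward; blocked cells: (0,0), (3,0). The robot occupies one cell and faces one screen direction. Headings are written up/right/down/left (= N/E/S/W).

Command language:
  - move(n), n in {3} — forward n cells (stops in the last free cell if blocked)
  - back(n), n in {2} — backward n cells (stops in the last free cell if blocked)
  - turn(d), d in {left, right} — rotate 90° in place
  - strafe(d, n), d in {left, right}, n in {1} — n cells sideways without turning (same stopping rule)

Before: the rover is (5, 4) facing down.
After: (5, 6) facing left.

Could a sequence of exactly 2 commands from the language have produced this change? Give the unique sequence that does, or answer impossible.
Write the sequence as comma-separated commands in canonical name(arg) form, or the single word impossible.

back(2), turn(right)

key: position moved to (5,6) AND the heading swung to W — translation plus rotation needed
t0: (5, 4) facing down
step 1 (back(2)): (5, 6) facing down
step 2 (turn(right)): (5, 6) facing left
all 36 alternatives checked — unique.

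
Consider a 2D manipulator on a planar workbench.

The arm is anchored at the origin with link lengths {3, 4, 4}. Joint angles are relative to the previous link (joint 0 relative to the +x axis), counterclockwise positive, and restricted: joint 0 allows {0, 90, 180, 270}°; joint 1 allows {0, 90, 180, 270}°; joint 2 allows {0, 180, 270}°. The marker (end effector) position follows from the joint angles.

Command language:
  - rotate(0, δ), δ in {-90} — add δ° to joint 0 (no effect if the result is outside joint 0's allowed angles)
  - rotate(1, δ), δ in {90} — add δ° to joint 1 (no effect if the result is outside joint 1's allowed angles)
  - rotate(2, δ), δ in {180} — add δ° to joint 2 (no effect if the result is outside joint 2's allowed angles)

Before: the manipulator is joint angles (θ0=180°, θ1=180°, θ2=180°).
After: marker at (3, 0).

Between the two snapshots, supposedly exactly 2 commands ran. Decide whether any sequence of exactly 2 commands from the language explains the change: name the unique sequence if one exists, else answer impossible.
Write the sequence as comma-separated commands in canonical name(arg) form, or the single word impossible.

rotate(0, -90), rotate(0, -90)

begin: joint angles (θ0=180°, θ1=180°, θ2=180°)
step 1 (rotate(0, -90)): joint angles (θ0=90°, θ1=180°, θ2=180°)
step 2 (rotate(0, -90)): joint angles (θ0=0°, θ1=180°, θ2=180°)
no other 2-command option fits: unique.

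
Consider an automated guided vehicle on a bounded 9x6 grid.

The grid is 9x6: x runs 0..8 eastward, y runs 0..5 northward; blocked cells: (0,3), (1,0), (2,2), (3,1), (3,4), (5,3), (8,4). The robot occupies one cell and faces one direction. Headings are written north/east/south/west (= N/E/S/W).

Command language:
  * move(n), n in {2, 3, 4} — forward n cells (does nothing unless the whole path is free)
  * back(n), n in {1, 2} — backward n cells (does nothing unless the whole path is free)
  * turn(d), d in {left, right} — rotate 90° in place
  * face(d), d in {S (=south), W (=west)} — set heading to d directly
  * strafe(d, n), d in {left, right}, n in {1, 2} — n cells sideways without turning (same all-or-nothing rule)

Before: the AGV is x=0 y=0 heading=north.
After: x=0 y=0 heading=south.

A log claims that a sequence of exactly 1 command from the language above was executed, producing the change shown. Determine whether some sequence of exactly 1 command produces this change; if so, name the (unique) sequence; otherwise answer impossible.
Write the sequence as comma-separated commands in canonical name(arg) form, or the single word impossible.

face(S)

key: (0,0) unchanged — the single command moves nothing
initial: x=0 y=0 heading=north
[1] after face(S): x=0 y=0 heading=south
all 13 alternatives checked — unique.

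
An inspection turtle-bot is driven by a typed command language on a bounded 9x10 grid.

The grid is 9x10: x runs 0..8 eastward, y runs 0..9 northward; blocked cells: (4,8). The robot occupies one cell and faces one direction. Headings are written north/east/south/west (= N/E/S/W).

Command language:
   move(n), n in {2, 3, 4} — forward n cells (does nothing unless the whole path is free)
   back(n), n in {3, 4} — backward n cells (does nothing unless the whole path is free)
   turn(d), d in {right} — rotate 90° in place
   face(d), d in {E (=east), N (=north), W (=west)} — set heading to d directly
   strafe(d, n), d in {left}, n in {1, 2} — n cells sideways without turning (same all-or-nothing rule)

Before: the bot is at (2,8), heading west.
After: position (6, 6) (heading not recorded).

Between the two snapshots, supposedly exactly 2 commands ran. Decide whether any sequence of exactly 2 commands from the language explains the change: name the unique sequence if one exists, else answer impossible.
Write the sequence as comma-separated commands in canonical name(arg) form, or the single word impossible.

key: running back(4) before strafe(left, 2) would end elsewhere — order is forced
t0: at (2,8), heading west
1. strafe(left, 2) → at (2,6), heading west
2. back(4) → at (6,6), heading west
no other 2-command option fits: unique.

strafe(left, 2), back(4)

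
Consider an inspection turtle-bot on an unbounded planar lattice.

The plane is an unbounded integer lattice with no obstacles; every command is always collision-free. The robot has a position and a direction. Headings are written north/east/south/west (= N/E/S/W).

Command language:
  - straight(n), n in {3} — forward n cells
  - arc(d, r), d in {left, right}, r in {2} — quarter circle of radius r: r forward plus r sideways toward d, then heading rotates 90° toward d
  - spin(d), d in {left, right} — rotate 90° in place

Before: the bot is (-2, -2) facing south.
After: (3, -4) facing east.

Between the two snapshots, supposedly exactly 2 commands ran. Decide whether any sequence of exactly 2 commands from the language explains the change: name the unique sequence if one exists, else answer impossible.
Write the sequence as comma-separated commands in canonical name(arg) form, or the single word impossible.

key: order matters: swapping arc(left, 2) and straight(3) lands elsewhere
initial: (-2, -2) facing south
1. arc(left, 2) → (0, -4) facing east
2. straight(3) → (3, -4) facing east
all 25 alternatives checked — unique.

arc(left, 2), straight(3)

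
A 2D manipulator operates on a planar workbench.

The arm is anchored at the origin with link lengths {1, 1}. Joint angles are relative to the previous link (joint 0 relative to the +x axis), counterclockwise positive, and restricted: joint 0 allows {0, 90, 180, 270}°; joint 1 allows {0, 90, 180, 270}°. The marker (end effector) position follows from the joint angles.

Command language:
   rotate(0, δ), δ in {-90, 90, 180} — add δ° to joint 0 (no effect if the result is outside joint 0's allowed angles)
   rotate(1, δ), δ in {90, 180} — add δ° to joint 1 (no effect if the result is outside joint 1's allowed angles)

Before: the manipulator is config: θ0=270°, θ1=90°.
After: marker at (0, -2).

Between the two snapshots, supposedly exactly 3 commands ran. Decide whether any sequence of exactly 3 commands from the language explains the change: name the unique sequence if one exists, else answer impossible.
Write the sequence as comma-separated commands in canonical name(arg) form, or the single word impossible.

rotate(1, 90), rotate(1, 90), rotate(1, 90)

initial: config: θ0=270°, θ1=90°
[1] after rotate(1, 90): config: θ0=270°, θ1=180°
[2] after rotate(1, 90): config: θ0=270°, θ1=270°
[3] after rotate(1, 90): config: θ0=270°, θ1=0°
uniquely the one of 125 3-step routes that fits.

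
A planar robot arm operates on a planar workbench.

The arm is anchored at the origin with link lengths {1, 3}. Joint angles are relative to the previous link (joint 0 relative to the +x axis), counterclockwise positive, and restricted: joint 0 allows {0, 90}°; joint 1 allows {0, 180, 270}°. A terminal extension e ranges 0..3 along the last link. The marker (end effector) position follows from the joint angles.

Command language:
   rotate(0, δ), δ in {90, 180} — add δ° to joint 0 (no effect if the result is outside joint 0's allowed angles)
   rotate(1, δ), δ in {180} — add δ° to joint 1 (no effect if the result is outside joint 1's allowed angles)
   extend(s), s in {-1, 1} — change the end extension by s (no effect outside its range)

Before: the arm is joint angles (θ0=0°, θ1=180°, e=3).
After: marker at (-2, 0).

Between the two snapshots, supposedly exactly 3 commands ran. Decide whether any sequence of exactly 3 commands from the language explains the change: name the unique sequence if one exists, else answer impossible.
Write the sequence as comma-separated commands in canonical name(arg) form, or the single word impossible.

extend(-1), extend(-1), extend(-1)

t0: joint angles (θ0=0°, θ1=180°, e=3)
[1] after extend(-1): joint angles (θ0=0°, θ1=180°, e=2)
[2] after extend(-1): joint angles (θ0=0°, θ1=180°, e=1)
[3] after extend(-1): joint angles (θ0=0°, θ1=180°, e=0)
uniquely the one of 125 3-step routes that fits.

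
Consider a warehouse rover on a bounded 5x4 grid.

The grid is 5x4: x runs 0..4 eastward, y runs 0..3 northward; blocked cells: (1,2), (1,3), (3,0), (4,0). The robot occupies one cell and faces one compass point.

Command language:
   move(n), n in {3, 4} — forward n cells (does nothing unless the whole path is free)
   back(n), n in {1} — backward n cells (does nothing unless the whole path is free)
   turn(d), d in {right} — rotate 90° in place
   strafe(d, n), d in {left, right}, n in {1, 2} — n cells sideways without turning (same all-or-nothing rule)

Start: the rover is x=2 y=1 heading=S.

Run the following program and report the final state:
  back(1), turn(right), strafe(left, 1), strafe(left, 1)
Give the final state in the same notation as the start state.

x=2 y=0 heading=W

t0: x=2 y=1 heading=S
1. back(1) → x=2 y=2 heading=S
2. turn(right) → x=2 y=2 heading=W
3. strafe(left, 1) → x=2 y=1 heading=W
4. strafe(left, 1) → x=2 y=0 heading=W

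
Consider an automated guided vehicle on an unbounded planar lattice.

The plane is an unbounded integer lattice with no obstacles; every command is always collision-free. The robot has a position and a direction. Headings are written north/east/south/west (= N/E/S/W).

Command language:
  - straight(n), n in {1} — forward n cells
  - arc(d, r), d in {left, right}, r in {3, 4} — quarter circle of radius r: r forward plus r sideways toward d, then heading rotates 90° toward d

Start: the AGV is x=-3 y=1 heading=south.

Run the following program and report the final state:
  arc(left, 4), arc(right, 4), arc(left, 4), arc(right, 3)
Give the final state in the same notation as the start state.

x=12 y=-14 heading=south

start: x=-3 y=1 heading=south
[1] after arc(left, 4): x=1 y=-3 heading=east
[2] after arc(right, 4): x=5 y=-7 heading=south
[3] after arc(left, 4): x=9 y=-11 heading=east
[4] after arc(right, 3): x=12 y=-14 heading=south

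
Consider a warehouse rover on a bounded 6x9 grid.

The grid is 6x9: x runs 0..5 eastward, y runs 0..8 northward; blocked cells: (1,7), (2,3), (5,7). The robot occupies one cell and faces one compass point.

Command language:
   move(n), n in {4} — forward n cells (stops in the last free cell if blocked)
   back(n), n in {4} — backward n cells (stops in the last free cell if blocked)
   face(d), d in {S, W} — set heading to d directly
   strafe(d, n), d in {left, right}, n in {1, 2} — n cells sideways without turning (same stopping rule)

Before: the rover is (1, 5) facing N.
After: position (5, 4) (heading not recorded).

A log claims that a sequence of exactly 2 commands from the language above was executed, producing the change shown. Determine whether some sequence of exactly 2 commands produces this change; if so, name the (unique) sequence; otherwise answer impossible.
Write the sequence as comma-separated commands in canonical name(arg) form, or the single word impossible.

impossible

no 2-step route produces this change.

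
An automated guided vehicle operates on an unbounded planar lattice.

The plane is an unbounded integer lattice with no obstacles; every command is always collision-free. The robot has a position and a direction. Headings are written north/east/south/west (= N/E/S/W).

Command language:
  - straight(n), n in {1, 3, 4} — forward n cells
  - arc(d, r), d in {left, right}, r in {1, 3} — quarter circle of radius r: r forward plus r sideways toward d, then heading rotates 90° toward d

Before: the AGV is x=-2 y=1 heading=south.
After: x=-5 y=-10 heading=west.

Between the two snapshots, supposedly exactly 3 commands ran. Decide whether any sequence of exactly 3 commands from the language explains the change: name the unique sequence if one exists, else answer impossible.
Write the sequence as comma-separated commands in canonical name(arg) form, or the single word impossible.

straight(4), straight(4), arc(right, 3)

key: position moved to (-5,-10) AND the heading swung to W — translation plus rotation needed
start: x=-2 y=1 heading=south
step 1 (straight(4)): x=-2 y=-3 heading=south
step 2 (straight(4)): x=-2 y=-7 heading=south
step 3 (arc(right, 3)): x=-5 y=-10 heading=west
all 343 alternatives checked — unique.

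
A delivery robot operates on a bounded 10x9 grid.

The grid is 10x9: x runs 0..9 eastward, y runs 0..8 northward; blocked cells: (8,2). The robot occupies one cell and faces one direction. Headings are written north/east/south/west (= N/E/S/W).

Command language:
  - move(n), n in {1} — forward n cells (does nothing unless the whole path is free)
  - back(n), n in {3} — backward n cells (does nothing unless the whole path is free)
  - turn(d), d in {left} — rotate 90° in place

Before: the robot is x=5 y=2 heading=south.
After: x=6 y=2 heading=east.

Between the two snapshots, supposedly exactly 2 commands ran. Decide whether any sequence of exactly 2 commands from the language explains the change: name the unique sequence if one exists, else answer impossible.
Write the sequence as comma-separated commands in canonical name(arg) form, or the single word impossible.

turn(left), move(1)

key: position moved to (6,2) AND the heading swung to E — translation plus rotation needed
t0: x=5 y=2 heading=south
1. turn(left) → x=5 y=2 heading=east
2. move(1) → x=6 y=2 heading=east
uniquely the one of 9 2-step routes that fits.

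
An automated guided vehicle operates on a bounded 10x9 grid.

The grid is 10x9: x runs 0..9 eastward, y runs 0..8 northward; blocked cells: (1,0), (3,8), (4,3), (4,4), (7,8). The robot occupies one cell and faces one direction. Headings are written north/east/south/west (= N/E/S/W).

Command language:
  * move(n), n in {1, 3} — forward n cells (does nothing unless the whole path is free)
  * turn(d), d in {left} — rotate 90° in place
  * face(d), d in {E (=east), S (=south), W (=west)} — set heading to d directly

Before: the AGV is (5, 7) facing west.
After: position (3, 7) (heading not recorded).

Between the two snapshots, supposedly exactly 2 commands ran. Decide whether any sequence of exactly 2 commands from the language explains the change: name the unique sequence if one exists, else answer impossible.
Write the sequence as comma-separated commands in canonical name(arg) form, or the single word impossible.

move(1), move(1)

start: (5, 7) facing west
1. move(1) → (4, 7) facing west
2. move(1) → (3, 7) facing west
all 36 alternatives checked — unique.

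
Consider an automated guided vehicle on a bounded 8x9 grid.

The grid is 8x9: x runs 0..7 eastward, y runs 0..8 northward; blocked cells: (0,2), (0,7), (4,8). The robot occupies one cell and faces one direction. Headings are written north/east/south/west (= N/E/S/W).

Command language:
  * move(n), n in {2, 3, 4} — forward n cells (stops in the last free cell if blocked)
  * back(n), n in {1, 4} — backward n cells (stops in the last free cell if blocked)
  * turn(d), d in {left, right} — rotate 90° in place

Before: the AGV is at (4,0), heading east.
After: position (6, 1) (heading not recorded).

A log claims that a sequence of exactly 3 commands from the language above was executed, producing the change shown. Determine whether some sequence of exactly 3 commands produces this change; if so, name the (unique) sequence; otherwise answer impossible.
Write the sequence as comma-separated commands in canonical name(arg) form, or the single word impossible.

move(2), turn(right), back(1)

key: running back(1) before move(2) would end elsewhere — order is forced
from: at (4,0), heading east
step 1 (move(2)): at (6,0), heading east
step 2 (turn(right)): at (6,0), heading south
step 3 (back(1)): at (6,1), heading south
uniquely the one of 343 3-step routes that fits.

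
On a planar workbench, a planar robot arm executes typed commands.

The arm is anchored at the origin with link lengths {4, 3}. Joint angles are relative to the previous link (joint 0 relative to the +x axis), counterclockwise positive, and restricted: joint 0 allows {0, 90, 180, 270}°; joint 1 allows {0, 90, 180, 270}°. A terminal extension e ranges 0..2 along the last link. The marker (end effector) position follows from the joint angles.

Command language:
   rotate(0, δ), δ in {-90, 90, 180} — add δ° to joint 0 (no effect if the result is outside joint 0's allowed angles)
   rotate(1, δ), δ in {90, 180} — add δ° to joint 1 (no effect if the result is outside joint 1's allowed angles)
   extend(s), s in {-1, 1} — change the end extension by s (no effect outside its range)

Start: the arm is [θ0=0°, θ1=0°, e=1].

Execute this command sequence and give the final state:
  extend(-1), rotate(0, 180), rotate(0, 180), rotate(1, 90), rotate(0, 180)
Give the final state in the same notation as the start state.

[θ0=180°, θ1=90°, e=0]

start: [θ0=0°, θ1=0°, e=1]
1. extend(-1) → [θ0=0°, θ1=0°, e=0]
2. rotate(0, 180) → [θ0=180°, θ1=0°, e=0]
3. rotate(0, 180) → [θ0=0°, θ1=0°, e=0]
4. rotate(1, 90) → [θ0=0°, θ1=90°, e=0]
5. rotate(0, 180) → [θ0=180°, θ1=90°, e=0]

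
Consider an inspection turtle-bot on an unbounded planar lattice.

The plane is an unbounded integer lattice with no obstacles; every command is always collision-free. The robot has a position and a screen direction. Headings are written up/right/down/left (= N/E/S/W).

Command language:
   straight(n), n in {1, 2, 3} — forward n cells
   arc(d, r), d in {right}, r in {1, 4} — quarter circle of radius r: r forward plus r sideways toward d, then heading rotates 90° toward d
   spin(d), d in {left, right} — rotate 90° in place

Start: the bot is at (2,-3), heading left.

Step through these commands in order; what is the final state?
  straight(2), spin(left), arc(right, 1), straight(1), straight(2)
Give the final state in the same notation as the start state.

t0: at (2,-3), heading left
1. straight(2) → at (0,-3), heading left
2. spin(left) → at (0,-3), heading down
3. arc(right, 1) → at (-1,-4), heading left
4. straight(1) → at (-2,-4), heading left
5. straight(2) → at (-4,-4), heading left

at (-4,-4), heading left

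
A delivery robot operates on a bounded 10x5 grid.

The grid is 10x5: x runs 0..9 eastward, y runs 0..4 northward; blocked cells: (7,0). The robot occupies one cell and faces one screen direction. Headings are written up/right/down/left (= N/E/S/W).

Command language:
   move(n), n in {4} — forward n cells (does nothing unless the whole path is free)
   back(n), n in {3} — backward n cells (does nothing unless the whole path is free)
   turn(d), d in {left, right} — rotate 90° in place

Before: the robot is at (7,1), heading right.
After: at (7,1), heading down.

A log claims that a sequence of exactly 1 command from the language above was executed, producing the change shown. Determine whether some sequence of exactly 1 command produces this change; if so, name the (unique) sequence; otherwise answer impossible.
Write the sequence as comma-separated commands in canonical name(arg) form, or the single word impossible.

key: (7,1) unchanged — the single command moves nothing
t0: at (7,1), heading right
t=1 turn(right) ⇒ at (7,1), heading down
no rival 1-sequence matches.

turn(right)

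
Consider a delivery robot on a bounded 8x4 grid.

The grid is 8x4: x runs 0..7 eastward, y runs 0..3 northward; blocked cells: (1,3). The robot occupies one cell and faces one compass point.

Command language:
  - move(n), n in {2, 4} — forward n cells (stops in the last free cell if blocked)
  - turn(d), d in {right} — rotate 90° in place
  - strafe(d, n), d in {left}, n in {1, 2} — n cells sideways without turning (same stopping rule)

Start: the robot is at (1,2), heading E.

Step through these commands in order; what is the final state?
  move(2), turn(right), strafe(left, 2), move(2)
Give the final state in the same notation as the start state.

at (5,0), heading S

initial: at (1,2), heading E
step 1 (move(2)): at (3,2), heading E
step 2 (turn(right)): at (3,2), heading S
step 3 (strafe(left, 2)): at (5,2), heading S
step 4 (move(2)): at (5,0), heading S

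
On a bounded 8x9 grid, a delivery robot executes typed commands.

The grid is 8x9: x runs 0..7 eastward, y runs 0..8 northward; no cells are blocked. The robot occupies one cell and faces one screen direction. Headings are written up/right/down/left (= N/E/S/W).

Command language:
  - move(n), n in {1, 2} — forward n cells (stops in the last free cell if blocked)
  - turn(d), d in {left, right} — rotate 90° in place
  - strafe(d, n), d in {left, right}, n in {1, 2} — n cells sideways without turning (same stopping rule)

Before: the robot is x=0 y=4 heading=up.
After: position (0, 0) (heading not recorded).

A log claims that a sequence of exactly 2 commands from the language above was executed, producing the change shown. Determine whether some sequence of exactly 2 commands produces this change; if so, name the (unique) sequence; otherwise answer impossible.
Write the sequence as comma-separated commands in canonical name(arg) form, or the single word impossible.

checked all 2-command options: none fits.

impossible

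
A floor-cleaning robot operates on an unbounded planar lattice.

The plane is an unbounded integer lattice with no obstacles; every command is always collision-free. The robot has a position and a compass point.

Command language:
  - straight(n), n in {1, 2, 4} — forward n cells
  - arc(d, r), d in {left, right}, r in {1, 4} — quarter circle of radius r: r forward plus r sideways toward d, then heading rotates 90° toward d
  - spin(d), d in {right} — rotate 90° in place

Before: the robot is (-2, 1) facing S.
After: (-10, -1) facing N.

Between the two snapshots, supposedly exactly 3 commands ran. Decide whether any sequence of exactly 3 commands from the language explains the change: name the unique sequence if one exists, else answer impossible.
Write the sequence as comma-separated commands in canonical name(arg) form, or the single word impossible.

straight(2), arc(right, 4), arc(right, 4)

key: position moved to (-10,-1) AND the heading swung to N — translation plus rotation needed
t0: (-2, 1) facing S
[1] after straight(2): (-2, -1) facing S
[2] after arc(right, 4): (-6, -5) facing W
[3] after arc(right, 4): (-10, -1) facing N
no rival 3-sequence matches.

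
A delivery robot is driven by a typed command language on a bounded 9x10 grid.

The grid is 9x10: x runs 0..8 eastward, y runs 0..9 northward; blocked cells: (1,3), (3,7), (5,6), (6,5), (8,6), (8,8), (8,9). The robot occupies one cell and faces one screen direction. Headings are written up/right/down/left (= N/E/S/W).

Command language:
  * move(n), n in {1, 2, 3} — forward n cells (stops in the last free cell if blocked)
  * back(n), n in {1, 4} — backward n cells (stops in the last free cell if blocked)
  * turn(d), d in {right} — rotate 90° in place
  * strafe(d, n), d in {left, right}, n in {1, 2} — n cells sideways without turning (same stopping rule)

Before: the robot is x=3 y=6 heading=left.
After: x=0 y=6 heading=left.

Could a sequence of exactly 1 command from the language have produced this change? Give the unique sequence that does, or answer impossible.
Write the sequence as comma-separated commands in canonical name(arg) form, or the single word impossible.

move(3)

key: still facing W — the one step turns nothing
initial: x=3 y=6 heading=left
t=1 move(3) ⇒ x=0 y=6 heading=left
uniquely the one of 10 1-step routes that fits.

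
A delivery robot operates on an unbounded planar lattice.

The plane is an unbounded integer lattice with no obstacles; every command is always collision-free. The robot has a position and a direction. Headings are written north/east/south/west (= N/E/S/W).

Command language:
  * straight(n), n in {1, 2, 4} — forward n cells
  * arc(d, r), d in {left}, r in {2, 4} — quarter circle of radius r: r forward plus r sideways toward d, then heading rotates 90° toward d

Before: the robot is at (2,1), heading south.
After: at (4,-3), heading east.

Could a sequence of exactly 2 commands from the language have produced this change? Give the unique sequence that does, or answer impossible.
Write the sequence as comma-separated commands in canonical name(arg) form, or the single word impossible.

key: position moved to (4,-3) AND the heading swung to E — translation plus rotation needed
initial: at (2,1), heading south
step 1 (straight(2)): at (2,-1), heading south
step 2 (arc(left, 2)): at (4,-3), heading east
uniquely the one of 25 2-step routes that fits.

straight(2), arc(left, 2)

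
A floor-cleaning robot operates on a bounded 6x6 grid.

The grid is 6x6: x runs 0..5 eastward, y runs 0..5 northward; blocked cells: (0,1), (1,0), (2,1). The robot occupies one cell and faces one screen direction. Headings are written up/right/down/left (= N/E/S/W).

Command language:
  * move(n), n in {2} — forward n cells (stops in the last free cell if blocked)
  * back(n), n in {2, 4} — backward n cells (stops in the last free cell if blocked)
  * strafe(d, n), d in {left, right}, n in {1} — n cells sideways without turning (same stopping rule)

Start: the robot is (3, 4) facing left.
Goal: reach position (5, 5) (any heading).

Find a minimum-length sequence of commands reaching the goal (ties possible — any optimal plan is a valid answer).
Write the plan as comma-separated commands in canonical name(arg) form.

strafe(right, 1), back(2)

begin: (3, 4) facing left
1. strafe(right, 1) → (3, 5) facing left
2. back(2) → (5, 5) facing left
nothing shorter than 2 reaches the goal.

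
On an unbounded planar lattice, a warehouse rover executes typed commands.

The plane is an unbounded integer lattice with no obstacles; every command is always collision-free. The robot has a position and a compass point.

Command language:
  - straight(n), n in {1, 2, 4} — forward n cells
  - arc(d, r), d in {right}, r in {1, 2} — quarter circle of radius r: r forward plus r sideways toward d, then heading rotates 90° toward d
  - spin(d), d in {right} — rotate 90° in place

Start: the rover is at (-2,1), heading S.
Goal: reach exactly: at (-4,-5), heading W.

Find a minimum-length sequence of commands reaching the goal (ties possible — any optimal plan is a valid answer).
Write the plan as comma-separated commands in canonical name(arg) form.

t0: at (-2,1), heading S
t=1 straight(4) ⇒ at (-2,-3), heading S
t=2 arc(right, 2) ⇒ at (-4,-5), heading W
nothing shorter than 2 reaches the goal.

straight(4), arc(right, 2)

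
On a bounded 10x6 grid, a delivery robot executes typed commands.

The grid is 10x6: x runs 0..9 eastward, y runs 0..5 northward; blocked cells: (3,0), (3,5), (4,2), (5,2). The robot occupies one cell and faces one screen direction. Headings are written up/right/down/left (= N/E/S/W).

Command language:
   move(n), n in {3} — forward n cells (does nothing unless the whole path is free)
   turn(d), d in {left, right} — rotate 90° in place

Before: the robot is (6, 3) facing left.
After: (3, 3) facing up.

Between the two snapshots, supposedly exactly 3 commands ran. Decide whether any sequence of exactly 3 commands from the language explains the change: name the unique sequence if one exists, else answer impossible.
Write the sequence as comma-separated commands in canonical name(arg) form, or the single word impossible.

move(3), turn(right), move(3)

key: cell and facing (now N) both changed — the 3 commands mix motion and turning
initial: (6, 3) facing left
1. move(3) → (3, 3) facing left
2. turn(right) → (3, 3) facing up
3. move(3) → (3, 3) facing up
no rival 3-sequence matches.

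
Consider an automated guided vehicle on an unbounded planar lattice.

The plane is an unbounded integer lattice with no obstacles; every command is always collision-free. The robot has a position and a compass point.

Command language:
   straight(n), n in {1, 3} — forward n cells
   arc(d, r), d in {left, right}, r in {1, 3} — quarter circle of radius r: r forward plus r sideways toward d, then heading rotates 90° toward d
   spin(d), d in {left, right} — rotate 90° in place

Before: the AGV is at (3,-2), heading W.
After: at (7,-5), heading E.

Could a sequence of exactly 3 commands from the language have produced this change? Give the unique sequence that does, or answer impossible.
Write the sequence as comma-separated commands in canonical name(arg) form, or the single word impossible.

spin(left), arc(left, 3), straight(1)

key: position moved to (7,-5) AND the heading swung to E — translation plus rotation needed
start: at (3,-2), heading W
[1] after spin(left): at (3,-2), heading S
[2] after arc(left, 3): at (6,-5), heading E
[3] after straight(1): at (7,-5), heading E
uniquely the one of 512 3-step routes that fits.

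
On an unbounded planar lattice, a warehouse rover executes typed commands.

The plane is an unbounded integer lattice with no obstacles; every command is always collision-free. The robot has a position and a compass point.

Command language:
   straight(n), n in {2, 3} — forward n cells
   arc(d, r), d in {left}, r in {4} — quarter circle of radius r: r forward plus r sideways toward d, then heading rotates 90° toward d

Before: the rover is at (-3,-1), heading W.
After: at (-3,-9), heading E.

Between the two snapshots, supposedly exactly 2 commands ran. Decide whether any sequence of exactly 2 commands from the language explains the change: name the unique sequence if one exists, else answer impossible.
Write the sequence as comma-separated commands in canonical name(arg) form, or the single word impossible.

arc(left, 4), arc(left, 4)

key: cell and facing (now E) both changed — the 2 commands mix motion and turning
from: at (-3,-1), heading W
1. arc(left, 4) → at (-7,-5), heading S
2. arc(left, 4) → at (-3,-9), heading E
no rival 2-sequence matches.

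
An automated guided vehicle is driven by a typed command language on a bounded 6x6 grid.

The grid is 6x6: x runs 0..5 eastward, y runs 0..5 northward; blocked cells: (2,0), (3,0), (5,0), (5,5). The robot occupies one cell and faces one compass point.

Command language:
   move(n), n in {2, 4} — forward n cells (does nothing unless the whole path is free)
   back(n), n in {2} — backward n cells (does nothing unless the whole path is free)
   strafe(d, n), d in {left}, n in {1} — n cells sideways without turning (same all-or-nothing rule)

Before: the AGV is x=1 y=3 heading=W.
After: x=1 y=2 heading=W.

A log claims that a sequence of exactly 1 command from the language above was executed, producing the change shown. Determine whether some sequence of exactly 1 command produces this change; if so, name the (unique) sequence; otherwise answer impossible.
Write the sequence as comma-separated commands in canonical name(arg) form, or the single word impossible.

strafe(left, 1)

key: heading stays W — the single command does not turn
begin: x=1 y=3 heading=W
t=1 strafe(left, 1) ⇒ x=1 y=2 heading=W
all 4 alternatives checked — unique.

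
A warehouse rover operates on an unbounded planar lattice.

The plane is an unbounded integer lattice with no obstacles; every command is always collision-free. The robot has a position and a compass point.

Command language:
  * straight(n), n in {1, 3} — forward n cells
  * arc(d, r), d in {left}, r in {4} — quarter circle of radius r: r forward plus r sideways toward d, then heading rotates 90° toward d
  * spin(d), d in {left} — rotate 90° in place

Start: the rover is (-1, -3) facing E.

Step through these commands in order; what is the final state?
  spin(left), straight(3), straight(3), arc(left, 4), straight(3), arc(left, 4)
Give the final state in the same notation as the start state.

(-12, 3) facing S

begin: (-1, -3) facing E
step 1 (spin(left)): (-1, -3) facing N
step 2 (straight(3)): (-1, 0) facing N
step 3 (straight(3)): (-1, 3) facing N
step 4 (arc(left, 4)): (-5, 7) facing W
step 5 (straight(3)): (-8, 7) facing W
step 6 (arc(left, 4)): (-12, 3) facing S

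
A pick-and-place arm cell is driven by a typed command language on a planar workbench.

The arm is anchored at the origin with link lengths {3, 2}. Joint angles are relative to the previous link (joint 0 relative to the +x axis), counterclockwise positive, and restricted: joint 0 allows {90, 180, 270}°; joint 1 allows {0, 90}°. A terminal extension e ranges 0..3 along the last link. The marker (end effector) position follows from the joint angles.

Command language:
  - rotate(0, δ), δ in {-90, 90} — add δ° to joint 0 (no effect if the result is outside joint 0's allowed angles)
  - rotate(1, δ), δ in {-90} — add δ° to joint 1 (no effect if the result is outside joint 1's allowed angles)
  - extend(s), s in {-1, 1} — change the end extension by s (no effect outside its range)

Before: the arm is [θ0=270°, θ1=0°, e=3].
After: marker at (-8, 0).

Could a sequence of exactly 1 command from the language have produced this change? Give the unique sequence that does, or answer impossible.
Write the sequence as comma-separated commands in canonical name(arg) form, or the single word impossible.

start: [θ0=270°, θ1=0°, e=3]
[1] after rotate(0, -90): [θ0=180°, θ1=0°, e=3]
uniquely the one of 5 1-step routes that fits.

rotate(0, -90)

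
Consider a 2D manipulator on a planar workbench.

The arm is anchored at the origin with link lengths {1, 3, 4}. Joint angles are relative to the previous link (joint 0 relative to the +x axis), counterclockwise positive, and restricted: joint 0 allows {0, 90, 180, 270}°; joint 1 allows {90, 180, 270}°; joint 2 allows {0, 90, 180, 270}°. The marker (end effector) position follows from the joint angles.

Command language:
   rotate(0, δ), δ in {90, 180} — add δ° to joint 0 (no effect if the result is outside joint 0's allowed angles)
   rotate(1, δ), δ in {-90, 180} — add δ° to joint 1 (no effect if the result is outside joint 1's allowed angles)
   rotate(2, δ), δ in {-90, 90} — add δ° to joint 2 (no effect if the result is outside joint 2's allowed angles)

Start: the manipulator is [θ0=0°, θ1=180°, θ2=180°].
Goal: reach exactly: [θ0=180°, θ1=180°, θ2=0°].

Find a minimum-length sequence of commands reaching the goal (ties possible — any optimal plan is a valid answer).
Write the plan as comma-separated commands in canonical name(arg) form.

t0: [θ0=0°, θ1=180°, θ2=180°]
t=1 rotate(2, 90) ⇒ [θ0=0°, θ1=180°, θ2=270°]
t=2 rotate(2, 90) ⇒ [θ0=0°, θ1=180°, θ2=0°]
t=3 rotate(0, 180) ⇒ [θ0=180°, θ1=180°, θ2=0°]
minimal: 3 command(s), checked below 3.

rotate(2, 90), rotate(2, 90), rotate(0, 180)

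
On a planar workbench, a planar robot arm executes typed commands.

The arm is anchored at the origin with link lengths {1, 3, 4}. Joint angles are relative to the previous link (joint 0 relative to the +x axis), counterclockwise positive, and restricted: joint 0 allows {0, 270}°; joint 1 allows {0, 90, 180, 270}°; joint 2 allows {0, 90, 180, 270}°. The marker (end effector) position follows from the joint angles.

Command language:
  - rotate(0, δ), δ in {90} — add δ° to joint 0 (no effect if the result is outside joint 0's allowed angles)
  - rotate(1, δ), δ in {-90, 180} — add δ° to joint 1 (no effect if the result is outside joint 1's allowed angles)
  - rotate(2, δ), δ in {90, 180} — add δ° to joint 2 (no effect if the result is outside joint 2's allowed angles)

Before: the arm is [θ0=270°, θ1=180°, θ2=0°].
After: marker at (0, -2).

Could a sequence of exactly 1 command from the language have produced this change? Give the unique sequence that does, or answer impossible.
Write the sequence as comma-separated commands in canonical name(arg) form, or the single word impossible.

t0: [θ0=270°, θ1=180°, θ2=0°]
[1] after rotate(2, 180): [θ0=270°, θ1=180°, θ2=180°]
all 5 alternatives checked — unique.

rotate(2, 180)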